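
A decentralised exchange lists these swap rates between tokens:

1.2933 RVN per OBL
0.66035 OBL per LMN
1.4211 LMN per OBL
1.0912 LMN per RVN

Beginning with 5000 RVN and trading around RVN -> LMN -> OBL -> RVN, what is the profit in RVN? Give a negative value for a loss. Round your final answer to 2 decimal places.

-340.41

5000 RVN × 1.0912 = 5456 LMN
5456 LMN × 0.66035 = 3602.8696 OBL
3602.8696 OBL × 1.2933 = 4659.59125368 RVN
Net change: 4659.59125368 − 5000 = -340.40874632 RVN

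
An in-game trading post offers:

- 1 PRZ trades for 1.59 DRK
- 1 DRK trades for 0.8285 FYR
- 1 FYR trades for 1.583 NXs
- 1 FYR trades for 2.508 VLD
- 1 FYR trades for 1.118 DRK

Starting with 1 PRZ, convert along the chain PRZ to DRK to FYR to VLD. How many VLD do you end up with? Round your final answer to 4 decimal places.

3.3038

1 PRZ × 1.59 = 1.59 DRK
1.59 DRK × 0.8285 = 1.317315 FYR
1.317315 FYR × 2.508 = 3.30382602 VLD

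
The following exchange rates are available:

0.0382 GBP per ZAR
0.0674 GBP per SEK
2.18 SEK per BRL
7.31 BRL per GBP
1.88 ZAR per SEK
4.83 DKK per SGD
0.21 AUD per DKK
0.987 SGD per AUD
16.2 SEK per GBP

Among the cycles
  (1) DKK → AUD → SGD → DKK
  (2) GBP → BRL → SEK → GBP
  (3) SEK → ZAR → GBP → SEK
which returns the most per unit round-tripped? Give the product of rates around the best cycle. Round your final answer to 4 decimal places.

(1) 0.21 × 0.987 × 4.83 = 1.00111
(2) 7.31 × 2.18 × 0.0674 = 1.07407
(3) 1.88 × 0.0382 × 16.2 = 1.16342
Highest is cycle (3) at 1.1634 (>1, arbitrage).

1.1634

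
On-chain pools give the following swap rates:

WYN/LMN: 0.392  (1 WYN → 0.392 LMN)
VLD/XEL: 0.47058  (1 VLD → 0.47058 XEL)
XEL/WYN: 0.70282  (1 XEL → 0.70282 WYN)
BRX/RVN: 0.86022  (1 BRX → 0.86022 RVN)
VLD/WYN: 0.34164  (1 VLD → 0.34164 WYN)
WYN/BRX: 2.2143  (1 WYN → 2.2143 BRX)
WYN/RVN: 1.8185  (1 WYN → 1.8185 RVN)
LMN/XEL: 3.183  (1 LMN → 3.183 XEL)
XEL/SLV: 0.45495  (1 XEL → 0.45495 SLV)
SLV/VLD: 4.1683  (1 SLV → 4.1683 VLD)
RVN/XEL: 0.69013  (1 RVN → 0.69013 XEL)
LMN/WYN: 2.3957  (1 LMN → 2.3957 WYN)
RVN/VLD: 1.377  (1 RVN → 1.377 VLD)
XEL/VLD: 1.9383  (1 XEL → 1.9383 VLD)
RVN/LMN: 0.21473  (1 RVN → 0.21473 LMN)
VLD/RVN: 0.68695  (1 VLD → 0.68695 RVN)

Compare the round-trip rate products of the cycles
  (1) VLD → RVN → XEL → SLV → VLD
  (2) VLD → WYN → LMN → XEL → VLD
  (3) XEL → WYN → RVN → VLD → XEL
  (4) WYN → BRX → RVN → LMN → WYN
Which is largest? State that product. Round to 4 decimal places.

(1) 0.68695 × 0.69013 × 0.45495 × 4.1683 = 0.89904
(2) 0.34164 × 0.392 × 3.183 × 1.9383 = 0.82625
(3) 0.70282 × 1.8185 × 1.377 × 0.47058 = 0.82818
(4) 2.2143 × 0.86022 × 0.21473 × 2.3957 = 0.97988
Highest is cycle (4) at 0.9799 (≤1, no arbitrage).

0.9799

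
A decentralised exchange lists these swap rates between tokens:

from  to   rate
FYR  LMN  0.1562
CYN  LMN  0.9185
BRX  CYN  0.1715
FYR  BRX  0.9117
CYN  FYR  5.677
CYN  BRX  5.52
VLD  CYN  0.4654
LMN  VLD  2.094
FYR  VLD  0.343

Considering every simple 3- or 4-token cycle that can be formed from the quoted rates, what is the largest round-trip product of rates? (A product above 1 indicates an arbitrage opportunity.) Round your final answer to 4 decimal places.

VLD→CYN→FYR→VLD: 0.4654 × 5.677 × 0.343 = 0.90623
VLD→CYN→LMN→VLD: 0.4654 × 0.9185 × 2.094 = 0.89512
BRX→CYN→FYR→BRX: 0.1715 × 5.677 × 0.9117 = 0.88764
VLD→CYN→FYR→LMN→VLD: 0.4654 × 5.677 × 0.1562 × 2.094 = 0.86418
Maximum is VLD→CYN→FYR→VLD at 0.9062; no arbitrage — every cycle loses value.

0.9062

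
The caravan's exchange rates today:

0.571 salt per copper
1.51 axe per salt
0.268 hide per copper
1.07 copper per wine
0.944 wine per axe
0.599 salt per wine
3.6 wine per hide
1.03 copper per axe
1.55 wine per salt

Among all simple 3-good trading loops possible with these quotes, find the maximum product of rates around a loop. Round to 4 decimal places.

1.0323

copper→hide→wine→copper: 0.268 × 3.6 × 1.07 = 1.03234
salt→wine→copper→salt: 1.55 × 1.07 × 0.571 = 0.94700
salt→axe→copper→salt: 1.51 × 1.03 × 0.571 = 0.88808
salt→axe→wine→salt: 1.51 × 0.944 × 0.599 = 0.85384
Maximum is copper→hide→wine→copper at 1.0323; arbitrage exists.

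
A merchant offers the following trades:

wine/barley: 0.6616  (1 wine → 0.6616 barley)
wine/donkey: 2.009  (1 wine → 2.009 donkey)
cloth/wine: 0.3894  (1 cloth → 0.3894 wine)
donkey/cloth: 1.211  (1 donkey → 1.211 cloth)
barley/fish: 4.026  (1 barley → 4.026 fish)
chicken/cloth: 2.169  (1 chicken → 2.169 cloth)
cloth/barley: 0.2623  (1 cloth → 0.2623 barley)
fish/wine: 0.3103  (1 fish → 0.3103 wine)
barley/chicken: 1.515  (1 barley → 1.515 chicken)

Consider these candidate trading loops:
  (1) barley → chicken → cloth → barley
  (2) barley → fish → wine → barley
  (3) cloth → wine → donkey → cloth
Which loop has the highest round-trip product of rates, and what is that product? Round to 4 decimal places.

0.9474

(1) 1.515 × 2.169 × 0.2623 = 0.86193
(2) 4.026 × 0.3103 × 0.6616 = 0.82652
(3) 0.3894 × 2.009 × 1.211 = 0.94737
Highest is cycle (3) at 0.9474 (≤1, no arbitrage).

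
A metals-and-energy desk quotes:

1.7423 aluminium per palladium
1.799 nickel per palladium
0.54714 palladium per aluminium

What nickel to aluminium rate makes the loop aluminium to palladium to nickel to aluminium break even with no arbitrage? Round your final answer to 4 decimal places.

1.0159

Known legs of the cycle: 0.54714 × 1.799 = 0.98430486
For no arbitrage the full-cycle product must be 1, so the missing rate is 1 / 0.98430486 ≈ 1.015945.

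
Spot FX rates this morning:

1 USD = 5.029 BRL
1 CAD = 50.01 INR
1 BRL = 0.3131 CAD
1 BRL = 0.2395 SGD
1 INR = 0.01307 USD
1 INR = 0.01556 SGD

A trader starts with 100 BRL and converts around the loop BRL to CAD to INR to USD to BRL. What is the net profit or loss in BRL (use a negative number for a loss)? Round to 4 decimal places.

2.9194

100 BRL × 0.3131 = 31.31 CAD
31.31 CAD × 50.01 = 1565.8131 INR
1565.8131 INR × 0.01307 = 20.465177217 USD
20.465177217 USD × 5.029 = 102.919376224293 BRL
Net change: 102.919376224293 − 100 = 2.919376224293 BRL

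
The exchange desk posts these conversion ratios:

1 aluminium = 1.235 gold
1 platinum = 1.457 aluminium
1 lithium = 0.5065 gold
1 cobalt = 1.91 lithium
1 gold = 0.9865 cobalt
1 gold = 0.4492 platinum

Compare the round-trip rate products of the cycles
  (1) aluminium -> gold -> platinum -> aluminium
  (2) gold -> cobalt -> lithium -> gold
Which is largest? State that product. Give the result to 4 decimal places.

(1) 1.235 × 0.4492 × 1.457 = 0.80829
(2) 0.9865 × 1.91 × 0.5065 = 0.95435
Highest is cycle (2) at 0.9544 (≤1, no arbitrage).

0.9544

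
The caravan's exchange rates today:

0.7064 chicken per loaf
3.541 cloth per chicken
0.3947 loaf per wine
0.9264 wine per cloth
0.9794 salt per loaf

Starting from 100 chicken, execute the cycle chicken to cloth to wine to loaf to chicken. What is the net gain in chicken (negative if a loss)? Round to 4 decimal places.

100 chicken × 3.541 = 354.1 cloth
354.1 cloth × 0.9264 = 328.03824 wine
328.03824 wine × 0.3947 = 129.476693328 loaf
129.476693328 loaf × 0.7064 = 91.4623361668992 chicken
Net change: 91.4623361668992 − 100 = -8.5376638331008 chicken

-8.5377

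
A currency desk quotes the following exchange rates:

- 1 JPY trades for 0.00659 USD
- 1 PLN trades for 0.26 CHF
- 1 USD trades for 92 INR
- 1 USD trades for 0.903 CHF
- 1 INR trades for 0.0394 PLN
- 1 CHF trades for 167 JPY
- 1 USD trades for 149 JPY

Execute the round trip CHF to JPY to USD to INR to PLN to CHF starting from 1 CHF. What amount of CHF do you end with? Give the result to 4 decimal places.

1.0372

1 CHF × 167 = 167 JPY
167 JPY × 0.00659 = 1.10053 USD
1.10053 USD × 92 = 101.24876 INR
101.24876 INR × 0.0394 = 3.989201144 PLN
3.989201144 PLN × 0.26 = 1.03719229744 CHF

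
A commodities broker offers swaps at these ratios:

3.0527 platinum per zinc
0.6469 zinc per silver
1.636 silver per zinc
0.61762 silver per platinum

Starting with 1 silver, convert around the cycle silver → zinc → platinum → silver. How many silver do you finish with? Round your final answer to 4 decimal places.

1.2197

1 silver × 0.6469 = 0.6469 zinc
0.6469 zinc × 3.0527 = 1.97479163 platinum
1.97479163 platinum × 0.61762 = 1.2196708065206 silver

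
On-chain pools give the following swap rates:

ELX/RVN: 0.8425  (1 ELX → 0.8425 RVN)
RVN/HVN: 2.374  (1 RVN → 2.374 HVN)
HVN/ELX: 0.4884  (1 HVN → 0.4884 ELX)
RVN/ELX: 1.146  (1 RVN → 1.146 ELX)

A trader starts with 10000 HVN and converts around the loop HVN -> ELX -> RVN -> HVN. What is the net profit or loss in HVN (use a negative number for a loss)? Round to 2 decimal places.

-231.54

10000 HVN × 0.4884 = 4884 ELX
4884 ELX × 0.8425 = 4114.77 RVN
4114.77 RVN × 2.374 = 9768.46398 HVN
Net change: 9768.46398 − 10000 = -231.53602 HVN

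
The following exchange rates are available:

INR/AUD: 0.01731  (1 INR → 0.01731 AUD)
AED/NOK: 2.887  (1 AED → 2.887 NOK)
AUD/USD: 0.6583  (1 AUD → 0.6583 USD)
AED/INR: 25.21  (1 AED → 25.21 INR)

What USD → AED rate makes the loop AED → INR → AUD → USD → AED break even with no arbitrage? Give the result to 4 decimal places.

3.4810

Known legs of the cycle: 25.21 × 0.01731 × 0.6583 = 0.28727231133
For no arbitrage the full-cycle product must be 1, so the missing rate is 1 / 0.28727231133 ≈ 3.481018.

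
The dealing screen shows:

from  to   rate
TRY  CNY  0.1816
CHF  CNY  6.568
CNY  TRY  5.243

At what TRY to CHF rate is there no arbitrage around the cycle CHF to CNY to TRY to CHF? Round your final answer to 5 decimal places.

0.02904

Known legs of the cycle: 6.568 × 5.243 = 34.436024
For no arbitrage the full-cycle product must be 1, so the missing rate is 1 / 34.436024 ≈ 0.0290394.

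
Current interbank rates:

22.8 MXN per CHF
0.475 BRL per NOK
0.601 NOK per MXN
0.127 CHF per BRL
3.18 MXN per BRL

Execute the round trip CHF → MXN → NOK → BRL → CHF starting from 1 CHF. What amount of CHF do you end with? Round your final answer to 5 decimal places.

1 CHF × 22.8 = 22.8 MXN
22.8 MXN × 0.601 = 13.7028 NOK
13.7028 NOK × 0.475 = 6.50883 BRL
6.50883 BRL × 0.127 = 0.82662141 CHF

0.82662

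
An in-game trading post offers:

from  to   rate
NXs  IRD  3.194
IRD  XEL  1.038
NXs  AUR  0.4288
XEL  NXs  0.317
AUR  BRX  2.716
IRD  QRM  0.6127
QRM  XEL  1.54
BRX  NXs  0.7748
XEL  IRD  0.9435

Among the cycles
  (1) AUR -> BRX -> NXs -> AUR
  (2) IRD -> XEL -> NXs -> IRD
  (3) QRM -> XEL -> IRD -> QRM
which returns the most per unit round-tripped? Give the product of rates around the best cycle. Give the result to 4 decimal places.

1.0510

(1) 2.716 × 0.7748 × 0.4288 = 0.90235
(2) 1.038 × 0.317 × 3.194 = 1.05097
(3) 1.54 × 0.9435 × 0.6127 = 0.89025
Highest is cycle (2) at 1.0510 (>1, arbitrage).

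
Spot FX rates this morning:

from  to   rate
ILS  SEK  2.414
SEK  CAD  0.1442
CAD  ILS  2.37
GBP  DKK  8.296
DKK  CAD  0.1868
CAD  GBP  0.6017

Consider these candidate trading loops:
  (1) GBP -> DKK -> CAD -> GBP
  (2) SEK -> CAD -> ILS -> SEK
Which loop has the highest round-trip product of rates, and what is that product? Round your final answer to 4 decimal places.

0.9325

(1) 8.296 × 0.1868 × 0.6017 = 0.93245
(2) 0.1442 × 2.37 × 2.414 = 0.82499
Highest is cycle (1) at 0.9325 (≤1, no arbitrage).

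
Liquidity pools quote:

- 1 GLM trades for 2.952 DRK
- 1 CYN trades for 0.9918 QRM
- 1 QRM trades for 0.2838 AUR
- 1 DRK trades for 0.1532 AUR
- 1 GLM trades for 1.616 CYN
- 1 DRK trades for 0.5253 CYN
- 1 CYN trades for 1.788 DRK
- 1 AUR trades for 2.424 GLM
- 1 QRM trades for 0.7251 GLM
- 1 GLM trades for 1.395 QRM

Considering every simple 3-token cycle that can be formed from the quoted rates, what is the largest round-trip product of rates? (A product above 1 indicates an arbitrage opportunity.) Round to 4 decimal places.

1.1622

GLM→CYN→QRM→GLM: 1.616 × 0.9918 × 0.7251 = 1.16215
GLM→DRK→AUR→GLM: 2.952 × 0.1532 × 2.424 = 1.09625
GLM→QRM→AUR→GLM: 1.395 × 0.2838 × 2.424 = 0.95966
Maximum is GLM→CYN→QRM→GLM at 1.1622; arbitrage exists.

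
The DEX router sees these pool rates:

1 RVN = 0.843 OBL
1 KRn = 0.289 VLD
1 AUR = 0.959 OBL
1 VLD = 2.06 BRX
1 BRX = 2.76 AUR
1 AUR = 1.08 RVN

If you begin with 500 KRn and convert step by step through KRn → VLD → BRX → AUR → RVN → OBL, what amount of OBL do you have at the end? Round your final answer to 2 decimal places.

500 KRn × 0.289 = 144.5 VLD
144.5 VLD × 2.06 = 297.67 BRX
297.67 BRX × 2.76 = 821.5692 AUR
821.5692 AUR × 1.08 = 887.294736 RVN
887.294736 RVN × 0.843 = 747.989462448 OBL

747.99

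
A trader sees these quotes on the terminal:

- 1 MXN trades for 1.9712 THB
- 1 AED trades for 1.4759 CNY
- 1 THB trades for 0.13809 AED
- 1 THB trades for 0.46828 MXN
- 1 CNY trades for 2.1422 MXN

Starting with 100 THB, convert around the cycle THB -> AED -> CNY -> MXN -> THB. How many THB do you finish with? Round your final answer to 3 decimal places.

86.062

100 THB × 0.13809 = 13.809 AED
13.809 AED × 1.4759 = 20.3807031 CNY
20.3807031 CNY × 2.1422 = 43.65954218082 MXN
43.65954218082 MXN × 1.9712 = 86.061689546832384 THB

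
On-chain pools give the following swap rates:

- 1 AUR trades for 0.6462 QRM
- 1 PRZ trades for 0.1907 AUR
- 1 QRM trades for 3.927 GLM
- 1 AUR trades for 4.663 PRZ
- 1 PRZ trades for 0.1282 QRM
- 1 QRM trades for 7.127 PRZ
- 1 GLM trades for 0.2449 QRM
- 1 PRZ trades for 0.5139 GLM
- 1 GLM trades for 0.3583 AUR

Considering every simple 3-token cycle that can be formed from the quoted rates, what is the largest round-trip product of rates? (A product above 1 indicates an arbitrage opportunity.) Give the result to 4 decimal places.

0.9092

AUR→QRM→GLM→AUR: 0.6462 × 3.927 × 0.3583 = 0.90923
QRM→PRZ→GLM→QRM: 7.127 × 0.5139 × 0.2449 = 0.89696
AUR→QRM→PRZ→AUR: 0.6462 × 7.127 × 0.1907 = 0.87826
AUR→PRZ→GLM→AUR: 4.663 × 0.5139 × 0.3583 = 0.85860
Maximum is AUR→QRM→GLM→AUR at 0.9092; no arbitrage — every cycle loses value.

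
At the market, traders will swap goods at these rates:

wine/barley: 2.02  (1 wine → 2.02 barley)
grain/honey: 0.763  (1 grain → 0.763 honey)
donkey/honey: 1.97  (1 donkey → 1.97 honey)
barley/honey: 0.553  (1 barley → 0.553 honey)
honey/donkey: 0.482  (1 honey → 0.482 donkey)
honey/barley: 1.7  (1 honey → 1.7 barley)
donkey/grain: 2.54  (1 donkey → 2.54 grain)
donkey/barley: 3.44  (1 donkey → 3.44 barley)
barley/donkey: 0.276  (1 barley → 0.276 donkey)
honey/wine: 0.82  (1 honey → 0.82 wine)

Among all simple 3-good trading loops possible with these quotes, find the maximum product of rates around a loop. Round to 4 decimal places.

honey→donkey→grain→honey: 0.482 × 2.54 × 0.763 = 0.93413
barley→donkey→honey→barley: 0.276 × 1.97 × 1.7 = 0.92432
barley→honey→donkey→barley: 0.553 × 0.482 × 3.44 = 0.91692
barley→honey→wine→barley: 0.553 × 0.82 × 2.02 = 0.91599
Maximum is honey→donkey→grain→honey at 0.9341; no arbitrage — every cycle loses value.

0.9341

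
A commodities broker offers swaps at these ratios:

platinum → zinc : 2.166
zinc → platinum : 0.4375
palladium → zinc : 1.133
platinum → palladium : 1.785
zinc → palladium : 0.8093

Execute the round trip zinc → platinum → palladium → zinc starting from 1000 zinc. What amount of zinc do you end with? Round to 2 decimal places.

884.80

1000 zinc × 0.4375 = 437.5 platinum
437.5 platinum × 1.785 = 780.9375 palladium
780.9375 palladium × 1.133 = 884.8021875 zinc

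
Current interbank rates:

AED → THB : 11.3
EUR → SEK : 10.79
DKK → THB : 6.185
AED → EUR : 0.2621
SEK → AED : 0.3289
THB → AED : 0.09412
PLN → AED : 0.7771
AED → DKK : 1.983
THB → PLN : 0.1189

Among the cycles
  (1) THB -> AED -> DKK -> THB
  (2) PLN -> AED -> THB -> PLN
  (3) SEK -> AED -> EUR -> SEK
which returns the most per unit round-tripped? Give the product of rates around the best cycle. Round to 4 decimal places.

(1) 0.09412 × 1.983 × 6.185 = 1.15437
(2) 0.7771 × 11.3 × 0.1189 = 1.04409
(3) 0.3289 × 0.2621 × 10.79 = 0.93015
Highest is cycle (1) at 1.1544 (>1, arbitrage).

1.1544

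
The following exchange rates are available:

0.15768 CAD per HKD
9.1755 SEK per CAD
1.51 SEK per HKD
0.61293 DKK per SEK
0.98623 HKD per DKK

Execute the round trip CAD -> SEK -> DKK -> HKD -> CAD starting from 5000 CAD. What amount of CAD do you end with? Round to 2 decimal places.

4372.86

5000 CAD × 9.1755 = 45877.5 SEK
45877.5 SEK × 0.61293 = 28119.696075 DKK
28119.696075 DKK × 0.98623 = 27732.48786004725 HKD
27732.48786004725 HKD × 0.15768 = 4372.85868577225038 CAD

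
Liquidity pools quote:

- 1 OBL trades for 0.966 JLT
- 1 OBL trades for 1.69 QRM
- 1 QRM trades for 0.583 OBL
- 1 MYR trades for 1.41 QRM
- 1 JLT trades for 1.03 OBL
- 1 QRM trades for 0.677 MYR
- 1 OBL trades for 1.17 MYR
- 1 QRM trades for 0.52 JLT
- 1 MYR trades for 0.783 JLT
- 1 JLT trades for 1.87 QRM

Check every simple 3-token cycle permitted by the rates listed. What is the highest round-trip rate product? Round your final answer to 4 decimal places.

QRM→OBL→JLT→QRM: 0.583 × 0.966 × 1.87 = 1.05314
QRM→MYR→JLT→QRM: 0.677 × 0.783 × 1.87 = 0.99127
QRM→OBL→MYR→QRM: 0.583 × 1.17 × 1.41 = 0.96178
JLT→OBL→MYR→JLT: 1.03 × 1.17 × 0.783 = 0.94359
QRM→JLT→OBL→QRM: 0.52 × 1.03 × 1.69 = 0.90516
Maximum is QRM→OBL→JLT→QRM at 1.0531; arbitrage exists.

1.0531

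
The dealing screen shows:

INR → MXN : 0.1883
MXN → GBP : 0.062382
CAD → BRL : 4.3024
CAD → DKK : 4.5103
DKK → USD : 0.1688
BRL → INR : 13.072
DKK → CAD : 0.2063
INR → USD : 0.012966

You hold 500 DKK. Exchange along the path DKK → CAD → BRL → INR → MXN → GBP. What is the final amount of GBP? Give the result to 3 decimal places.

500 DKK × 0.2063 = 103.15 CAD
103.15 CAD × 4.3024 = 443.79256 BRL
443.79256 BRL × 13.072 = 5801.25634432 INR
5801.25634432 INR × 0.1883 = 1092.376569635456 MXN
1092.376569635456 MXN × 0.062382 = 68.144635166999016192 GBP

68.145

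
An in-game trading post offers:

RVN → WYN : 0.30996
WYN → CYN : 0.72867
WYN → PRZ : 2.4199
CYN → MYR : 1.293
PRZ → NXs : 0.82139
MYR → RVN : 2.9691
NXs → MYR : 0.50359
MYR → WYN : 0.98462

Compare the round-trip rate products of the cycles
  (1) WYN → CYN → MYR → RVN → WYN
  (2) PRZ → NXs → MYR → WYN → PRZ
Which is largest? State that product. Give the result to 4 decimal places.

0.9856

(1) 0.72867 × 1.293 × 2.9691 × 0.30996 = 0.86708
(2) 0.82139 × 0.50359 × 0.98462 × 2.4199 = 0.98558
Highest is cycle (2) at 0.9856 (≤1, no arbitrage).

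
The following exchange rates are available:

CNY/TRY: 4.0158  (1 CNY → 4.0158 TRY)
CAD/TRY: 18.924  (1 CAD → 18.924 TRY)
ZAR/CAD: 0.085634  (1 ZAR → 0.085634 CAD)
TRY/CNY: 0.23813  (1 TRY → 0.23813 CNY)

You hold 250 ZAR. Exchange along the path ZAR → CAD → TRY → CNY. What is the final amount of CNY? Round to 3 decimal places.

250 ZAR × 0.085634 = 21.4085 CAD
21.4085 CAD × 18.924 = 405.134454 TRY
405.134454 TRY × 0.23813 = 96.47466753102 CNY

96.475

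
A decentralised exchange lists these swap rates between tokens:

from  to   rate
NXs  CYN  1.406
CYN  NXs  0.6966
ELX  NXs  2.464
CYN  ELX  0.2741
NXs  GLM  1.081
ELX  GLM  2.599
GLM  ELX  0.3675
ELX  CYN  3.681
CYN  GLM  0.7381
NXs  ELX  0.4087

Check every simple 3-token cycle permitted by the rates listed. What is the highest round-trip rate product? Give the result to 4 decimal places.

1.0480

CYN→NXs→ELX→CYN: 0.6966 × 0.4087 × 3.681 = 1.04798
CYN→GLM→ELX→CYN: 0.7381 × 0.3675 × 3.681 = 0.99848
ELX→NXs→GLM→ELX: 2.464 × 1.081 × 0.3675 = 0.97887
CYN→ELX→NXs→CYN: 0.2741 × 2.464 × 1.406 = 0.94959
Maximum is CYN→NXs→ELX→CYN at 1.0480; arbitrage exists.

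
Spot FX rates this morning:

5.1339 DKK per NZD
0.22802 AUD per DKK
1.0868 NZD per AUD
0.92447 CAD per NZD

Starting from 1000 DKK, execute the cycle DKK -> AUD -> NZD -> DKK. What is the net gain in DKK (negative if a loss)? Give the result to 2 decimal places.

272.24

1000 DKK × 0.22802 = 228.02 AUD
228.02 AUD × 1.0868 = 247.812136 NZD
247.812136 NZD × 5.1339 = 1272.2427250104 DKK
Net change: 1272.2427250104 − 1000 = 272.2427250104 DKK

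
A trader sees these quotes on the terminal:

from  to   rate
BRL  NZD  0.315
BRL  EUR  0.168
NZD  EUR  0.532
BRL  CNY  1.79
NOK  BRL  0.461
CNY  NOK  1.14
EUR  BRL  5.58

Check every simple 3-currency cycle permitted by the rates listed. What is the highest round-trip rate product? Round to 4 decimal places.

0.9407

NOK→BRL→CNY→NOK: 0.461 × 1.79 × 1.14 = 0.94072
EUR→BRL→NZD→EUR: 5.58 × 0.315 × 0.532 = 0.93510
Maximum is NOK→BRL→CNY→NOK at 0.9407; no arbitrage — every cycle loses value.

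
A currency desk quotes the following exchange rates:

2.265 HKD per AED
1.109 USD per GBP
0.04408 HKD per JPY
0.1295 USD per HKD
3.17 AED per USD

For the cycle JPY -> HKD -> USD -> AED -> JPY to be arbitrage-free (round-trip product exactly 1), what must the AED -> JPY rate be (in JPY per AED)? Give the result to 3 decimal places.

55.262

Known legs of the cycle: 0.04408 × 0.1295 × 3.17 = 0.0180955012
For no arbitrage the full-cycle product must be 1, so the missing rate is 1 / 0.0180955012 ≈ 55.26235.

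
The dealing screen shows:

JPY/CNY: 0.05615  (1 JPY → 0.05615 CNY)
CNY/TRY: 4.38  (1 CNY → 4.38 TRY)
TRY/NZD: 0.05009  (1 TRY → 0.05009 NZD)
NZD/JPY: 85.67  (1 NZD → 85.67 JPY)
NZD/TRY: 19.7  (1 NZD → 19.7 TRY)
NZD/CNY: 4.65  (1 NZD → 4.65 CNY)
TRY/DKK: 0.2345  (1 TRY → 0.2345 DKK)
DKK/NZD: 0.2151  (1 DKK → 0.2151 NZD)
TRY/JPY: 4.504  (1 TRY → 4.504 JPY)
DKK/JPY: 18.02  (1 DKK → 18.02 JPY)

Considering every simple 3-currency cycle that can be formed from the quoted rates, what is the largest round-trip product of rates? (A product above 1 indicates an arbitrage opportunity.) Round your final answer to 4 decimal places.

TRY→JPY→CNY→TRY: 4.504 × 0.05615 × 4.38 = 1.10770
TRY→NZD→CNY→TRY: 0.05009 × 4.65 × 4.38 = 1.02018
TRY→DKK→NZD→TRY: 0.2345 × 0.2151 × 19.7 = 0.99369
Maximum is TRY→JPY→CNY→TRY at 1.1077; arbitrage exists.

1.1077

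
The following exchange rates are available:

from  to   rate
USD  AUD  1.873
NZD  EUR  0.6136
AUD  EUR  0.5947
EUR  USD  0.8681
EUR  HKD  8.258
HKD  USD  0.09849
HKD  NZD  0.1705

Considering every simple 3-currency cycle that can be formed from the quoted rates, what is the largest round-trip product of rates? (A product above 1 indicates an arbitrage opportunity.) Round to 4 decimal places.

AUD→EUR→USD→AUD: 0.5947 × 0.8681 × 1.873 = 0.96695
HKD→NZD→EUR→HKD: 0.1705 × 0.6136 × 8.258 = 0.86394
Maximum is AUD→EUR→USD→AUD at 0.9670; no arbitrage — every cycle loses value.

0.9670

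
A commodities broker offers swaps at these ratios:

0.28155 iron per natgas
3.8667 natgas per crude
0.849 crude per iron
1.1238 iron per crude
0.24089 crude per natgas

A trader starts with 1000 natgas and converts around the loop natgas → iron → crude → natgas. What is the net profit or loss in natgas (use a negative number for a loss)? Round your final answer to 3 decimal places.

1000 natgas × 0.28155 = 281.55 iron
281.55 iron × 0.849 = 239.03595 crude
239.03595 crude × 3.8667 = 924.280307865 natgas
Net change: 924.280307865 − 1000 = -75.719692135 natgas

-75.720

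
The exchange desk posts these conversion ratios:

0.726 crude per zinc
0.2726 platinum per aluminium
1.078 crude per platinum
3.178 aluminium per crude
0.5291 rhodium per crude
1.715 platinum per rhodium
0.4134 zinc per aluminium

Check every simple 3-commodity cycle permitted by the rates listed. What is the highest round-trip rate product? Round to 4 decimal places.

0.9782

rhodium→platinum→crude→rhodium: 1.715 × 1.078 × 0.5291 = 0.97818
aluminium→zinc→crude→aluminium: 0.4134 × 0.726 × 3.178 = 0.95381
aluminium→platinum→crude→aluminium: 0.2726 × 1.078 × 3.178 = 0.93390
Maximum is rhodium→platinum→crude→rhodium at 0.9782; no arbitrage — every cycle loses value.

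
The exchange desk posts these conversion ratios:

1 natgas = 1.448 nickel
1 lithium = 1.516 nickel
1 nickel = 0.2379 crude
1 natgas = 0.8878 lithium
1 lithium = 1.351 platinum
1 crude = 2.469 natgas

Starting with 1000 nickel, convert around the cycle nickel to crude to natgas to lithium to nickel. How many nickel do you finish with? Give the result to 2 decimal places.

1000 nickel × 0.2379 = 237.9 crude
237.9 crude × 2.469 = 587.3751 natgas
587.3751 natgas × 0.8878 = 521.47161378 lithium
521.47161378 lithium × 1.516 = 790.55096649048 nickel

790.55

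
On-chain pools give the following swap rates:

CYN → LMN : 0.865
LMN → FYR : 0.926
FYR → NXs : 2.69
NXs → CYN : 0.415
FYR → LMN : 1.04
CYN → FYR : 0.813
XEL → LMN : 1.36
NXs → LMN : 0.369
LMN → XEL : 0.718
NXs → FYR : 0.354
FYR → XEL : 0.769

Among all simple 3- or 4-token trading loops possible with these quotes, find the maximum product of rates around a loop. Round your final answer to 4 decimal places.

FYR→XEL→LMN→FYR: 0.769 × 1.36 × 0.926 = 0.96845
NXs→LMN→FYR→NXs: 0.369 × 0.926 × 2.69 = 0.91916
CYN→FYR→NXs→CYN: 0.813 × 2.69 × 0.415 = 0.90759
CYN→LMN→FYR→NXs→CYN: 0.865 × 0.926 × 2.69 × 0.415 = 0.89419
Maximum is FYR→XEL→LMN→FYR at 0.9684; no arbitrage — every cycle loses value.

0.9684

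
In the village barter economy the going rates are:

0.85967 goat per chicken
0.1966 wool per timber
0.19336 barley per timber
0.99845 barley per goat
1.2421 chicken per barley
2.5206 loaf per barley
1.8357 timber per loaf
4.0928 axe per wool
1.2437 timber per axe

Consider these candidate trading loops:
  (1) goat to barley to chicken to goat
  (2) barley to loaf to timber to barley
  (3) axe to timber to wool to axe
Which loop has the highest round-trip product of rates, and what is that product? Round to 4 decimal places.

(1) 0.99845 × 1.2421 × 0.85967 = 1.06614
(2) 2.5206 × 1.8357 × 0.19336 = 0.89469
(3) 1.2437 × 0.1966 × 4.0928 = 1.00074
Highest is cycle (1) at 1.0661 (>1, arbitrage).

1.0661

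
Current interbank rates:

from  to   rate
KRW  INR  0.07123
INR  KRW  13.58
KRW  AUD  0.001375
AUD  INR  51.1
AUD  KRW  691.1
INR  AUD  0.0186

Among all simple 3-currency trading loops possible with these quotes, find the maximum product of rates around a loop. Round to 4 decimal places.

INR→KRW→AUD→INR: 13.58 × 0.001375 × 51.1 = 0.95416
INR→AUD→KRW→INR: 0.0186 × 691.1 × 0.07123 = 0.91562
Maximum is INR→KRW→AUD→INR at 0.9542; no arbitrage — every cycle loses value.

0.9542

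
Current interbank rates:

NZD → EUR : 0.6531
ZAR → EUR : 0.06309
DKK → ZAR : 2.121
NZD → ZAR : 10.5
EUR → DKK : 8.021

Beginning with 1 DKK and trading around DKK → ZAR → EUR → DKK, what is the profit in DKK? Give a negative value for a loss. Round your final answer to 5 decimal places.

1 DKK × 2.121 = 2.121 ZAR
2.121 ZAR × 0.06309 = 0.13381389 EUR
0.13381389 EUR × 8.021 = 1.07332121169 DKK
Net change: 1.07332121169 − 1 = 0.07332121169 DKK

0.07332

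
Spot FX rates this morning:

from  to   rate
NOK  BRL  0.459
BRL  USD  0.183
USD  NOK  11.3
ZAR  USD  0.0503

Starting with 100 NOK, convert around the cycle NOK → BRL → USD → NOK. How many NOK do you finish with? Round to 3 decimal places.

94.917

100 NOK × 0.459 = 45.9 BRL
45.9 BRL × 0.183 = 8.3997 USD
8.3997 USD × 11.3 = 94.91661 NOK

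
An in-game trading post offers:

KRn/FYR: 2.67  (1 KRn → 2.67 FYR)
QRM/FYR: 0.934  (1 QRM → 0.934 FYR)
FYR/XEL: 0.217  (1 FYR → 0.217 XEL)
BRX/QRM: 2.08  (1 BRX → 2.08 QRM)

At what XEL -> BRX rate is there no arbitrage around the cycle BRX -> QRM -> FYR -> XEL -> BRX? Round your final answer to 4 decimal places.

Known legs of the cycle: 2.08 × 0.934 × 0.217 = 0.42157024
For no arbitrage the full-cycle product must be 1, so the missing rate is 1 / 0.42157024 ≈ 2.372084.

2.3721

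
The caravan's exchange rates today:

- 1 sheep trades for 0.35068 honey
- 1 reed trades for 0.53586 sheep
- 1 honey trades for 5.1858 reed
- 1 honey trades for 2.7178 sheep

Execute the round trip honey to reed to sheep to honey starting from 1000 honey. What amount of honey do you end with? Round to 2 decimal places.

974.49

1000 honey × 5.1858 = 5185.8 reed
5185.8 reed × 0.53586 = 2778.862788 sheep
2778.862788 sheep × 0.35068 = 974.49160249584 honey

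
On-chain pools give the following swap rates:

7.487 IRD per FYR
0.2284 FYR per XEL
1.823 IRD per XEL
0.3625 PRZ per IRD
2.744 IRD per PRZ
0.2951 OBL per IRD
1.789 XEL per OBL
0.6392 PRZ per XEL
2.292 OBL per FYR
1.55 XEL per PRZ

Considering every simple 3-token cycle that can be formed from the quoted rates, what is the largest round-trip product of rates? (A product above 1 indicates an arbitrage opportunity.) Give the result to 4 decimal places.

IRD→PRZ→XEL→IRD: 0.3625 × 1.55 × 1.823 = 1.02430
IRD→OBL→XEL→IRD: 0.2951 × 1.789 × 1.823 = 0.96242
OBL→XEL→FYR→OBL: 1.789 × 0.2284 × 2.292 = 0.93653
Maximum is IRD→PRZ→XEL→IRD at 1.0243; arbitrage exists.

1.0243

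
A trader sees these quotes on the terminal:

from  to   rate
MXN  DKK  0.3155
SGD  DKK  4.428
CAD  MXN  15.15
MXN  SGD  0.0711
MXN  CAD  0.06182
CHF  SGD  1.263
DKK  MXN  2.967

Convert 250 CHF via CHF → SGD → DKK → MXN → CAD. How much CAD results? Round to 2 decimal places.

250 CHF × 1.263 = 315.75 SGD
315.75 SGD × 4.428 = 1398.141 DKK
1398.141 DKK × 2.967 = 4148.284347 MXN
4148.284347 MXN × 0.06182 = 256.44693833154 CAD

256.45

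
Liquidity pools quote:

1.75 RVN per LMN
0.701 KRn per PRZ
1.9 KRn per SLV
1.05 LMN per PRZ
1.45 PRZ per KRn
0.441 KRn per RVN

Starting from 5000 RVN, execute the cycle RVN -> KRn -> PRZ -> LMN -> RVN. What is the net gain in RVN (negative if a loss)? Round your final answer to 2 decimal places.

874.95

5000 RVN × 0.441 = 2205 KRn
2205 KRn × 1.45 = 3197.25 PRZ
3197.25 PRZ × 1.05 = 3357.1125 LMN
3357.1125 LMN × 1.75 = 5874.946875 RVN
Net change: 5874.946875 − 5000 = 874.946875 RVN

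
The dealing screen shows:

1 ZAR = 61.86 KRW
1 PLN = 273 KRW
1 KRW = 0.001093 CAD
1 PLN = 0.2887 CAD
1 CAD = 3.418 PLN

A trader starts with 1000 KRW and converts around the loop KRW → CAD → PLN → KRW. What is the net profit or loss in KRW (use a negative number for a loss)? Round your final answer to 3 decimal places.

1000 KRW × 0.001093 = 1.093 CAD
1.093 CAD × 3.418 = 3.735874 PLN
3.735874 PLN × 273 = 1019.893602 KRW
Net change: 1019.893602 − 1000 = 19.893602 KRW

19.894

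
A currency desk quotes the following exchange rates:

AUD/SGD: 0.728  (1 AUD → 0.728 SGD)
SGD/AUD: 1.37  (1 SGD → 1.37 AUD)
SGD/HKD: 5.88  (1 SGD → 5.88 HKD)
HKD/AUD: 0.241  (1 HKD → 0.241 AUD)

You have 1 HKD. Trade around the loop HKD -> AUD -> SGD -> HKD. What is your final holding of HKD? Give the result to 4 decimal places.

1.0316

1 HKD × 0.241 = 0.241 AUD
0.241 AUD × 0.728 = 0.175448 SGD
0.175448 SGD × 5.88 = 1.03163424 HKD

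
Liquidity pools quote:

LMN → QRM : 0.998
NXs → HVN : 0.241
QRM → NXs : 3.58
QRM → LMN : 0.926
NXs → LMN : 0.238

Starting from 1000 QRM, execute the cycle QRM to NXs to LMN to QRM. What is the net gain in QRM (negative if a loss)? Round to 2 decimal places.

1000 QRM × 3.58 = 3580 NXs
3580 NXs × 0.238 = 852.04 LMN
852.04 LMN × 0.998 = 850.33592 QRM
Net change: 850.33592 − 1000 = -149.66408 QRM

-149.66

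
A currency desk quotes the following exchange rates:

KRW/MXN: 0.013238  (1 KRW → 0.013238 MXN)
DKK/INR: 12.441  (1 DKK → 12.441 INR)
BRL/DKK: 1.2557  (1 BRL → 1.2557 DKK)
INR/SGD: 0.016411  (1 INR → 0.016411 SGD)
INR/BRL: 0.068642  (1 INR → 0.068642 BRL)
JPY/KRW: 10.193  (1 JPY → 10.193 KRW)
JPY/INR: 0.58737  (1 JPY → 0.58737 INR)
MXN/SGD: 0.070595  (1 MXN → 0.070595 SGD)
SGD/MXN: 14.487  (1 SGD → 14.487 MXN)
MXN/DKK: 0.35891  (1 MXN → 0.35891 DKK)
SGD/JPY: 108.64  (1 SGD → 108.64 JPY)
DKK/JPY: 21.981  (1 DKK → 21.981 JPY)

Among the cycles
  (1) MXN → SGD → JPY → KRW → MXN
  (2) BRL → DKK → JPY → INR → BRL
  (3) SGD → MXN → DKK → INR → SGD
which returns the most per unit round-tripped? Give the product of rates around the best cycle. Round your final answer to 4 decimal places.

(1) 0.070595 × 108.64 × 10.193 × 0.013238 = 1.03488
(2) 1.2557 × 21.981 × 0.58737 × 0.068642 = 1.11285
(3) 14.487 × 0.35891 × 12.441 × 0.016411 = 1.06158
Highest is cycle (2) at 1.1128 (>1, arbitrage).

1.1128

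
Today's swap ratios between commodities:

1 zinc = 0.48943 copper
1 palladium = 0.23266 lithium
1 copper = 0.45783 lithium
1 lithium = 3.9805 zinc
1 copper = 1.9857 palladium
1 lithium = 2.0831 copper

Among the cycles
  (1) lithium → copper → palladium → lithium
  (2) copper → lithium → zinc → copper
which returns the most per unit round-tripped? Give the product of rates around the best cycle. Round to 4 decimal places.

0.9624

(1) 2.0831 × 1.9857 × 0.23266 = 0.96238
(2) 0.45783 × 3.9805 × 0.48943 = 0.89193
Highest is cycle (1) at 0.9624 (≤1, no arbitrage).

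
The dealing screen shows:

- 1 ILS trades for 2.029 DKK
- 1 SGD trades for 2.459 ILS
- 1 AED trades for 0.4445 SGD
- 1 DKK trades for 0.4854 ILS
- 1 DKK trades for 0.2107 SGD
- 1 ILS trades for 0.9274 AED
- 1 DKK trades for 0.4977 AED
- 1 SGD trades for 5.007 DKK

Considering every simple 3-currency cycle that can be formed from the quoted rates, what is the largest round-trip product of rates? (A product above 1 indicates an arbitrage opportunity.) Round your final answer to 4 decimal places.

DKK→AED→SGD→DKK: 0.4977 × 0.4445 × 5.007 = 1.10769
DKK→SGD→ILS→DKK: 0.2107 × 2.459 × 2.029 = 1.05125
ILS→AED→SGD→ILS: 0.9274 × 0.4445 × 2.459 = 1.01367
Maximum is DKK→AED→SGD→DKK at 1.1077; arbitrage exists.

1.1077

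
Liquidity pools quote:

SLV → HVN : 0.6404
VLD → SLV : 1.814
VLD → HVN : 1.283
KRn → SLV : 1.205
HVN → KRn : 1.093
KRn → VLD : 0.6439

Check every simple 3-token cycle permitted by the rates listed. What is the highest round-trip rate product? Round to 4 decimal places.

0.9030

KRn→VLD→HVN→KRn: 0.6439 × 1.283 × 1.093 = 0.90295
KRn→SLV→HVN→KRn: 1.205 × 0.6404 × 1.093 = 0.84345
Maximum is KRn→VLD→HVN→KRn at 0.9030; no arbitrage — every cycle loses value.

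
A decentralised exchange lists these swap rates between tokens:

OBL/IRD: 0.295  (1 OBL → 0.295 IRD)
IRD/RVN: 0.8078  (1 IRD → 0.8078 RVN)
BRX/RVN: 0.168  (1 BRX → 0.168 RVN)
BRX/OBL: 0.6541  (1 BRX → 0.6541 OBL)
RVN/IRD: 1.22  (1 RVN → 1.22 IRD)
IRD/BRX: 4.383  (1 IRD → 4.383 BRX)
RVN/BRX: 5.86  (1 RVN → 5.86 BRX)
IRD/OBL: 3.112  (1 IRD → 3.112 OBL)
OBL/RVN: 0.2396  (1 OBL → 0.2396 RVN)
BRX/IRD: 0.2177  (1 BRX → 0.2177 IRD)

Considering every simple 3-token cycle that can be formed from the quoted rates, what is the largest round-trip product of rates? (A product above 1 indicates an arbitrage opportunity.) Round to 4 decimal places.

BRX→IRD→RVN→BRX: 0.2177 × 0.8078 × 5.86 = 1.03053
BRX→OBL→RVN→BRX: 0.6541 × 0.2396 × 5.86 = 0.91839
RVN→IRD→OBL→RVN: 1.22 × 3.112 × 0.2396 = 0.90967
BRX→RVN→IRD→BRX: 0.168 × 1.22 × 4.383 = 0.89834
BRX→OBL→IRD→BRX: 0.6541 × 0.295 × 4.383 = 0.84574
Maximum is BRX→IRD→RVN→BRX at 1.0305; arbitrage exists.

1.0305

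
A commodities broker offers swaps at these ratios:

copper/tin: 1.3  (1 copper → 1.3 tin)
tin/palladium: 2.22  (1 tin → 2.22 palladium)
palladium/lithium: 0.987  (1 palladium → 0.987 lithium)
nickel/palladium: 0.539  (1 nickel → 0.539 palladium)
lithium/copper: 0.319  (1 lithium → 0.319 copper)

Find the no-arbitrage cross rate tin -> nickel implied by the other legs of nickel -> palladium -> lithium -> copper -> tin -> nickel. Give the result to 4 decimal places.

Known legs of the cycle: 0.539 × 0.987 × 0.319 × 1.3 = 0.2206174971
For no arbitrage the full-cycle product must be 1, so the missing rate is 1 / 0.2206174971 ≈ 4.532732.

4.5327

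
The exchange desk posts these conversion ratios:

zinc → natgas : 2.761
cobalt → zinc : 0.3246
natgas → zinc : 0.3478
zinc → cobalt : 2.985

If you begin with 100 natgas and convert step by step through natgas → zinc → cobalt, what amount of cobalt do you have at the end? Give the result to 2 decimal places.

100 natgas × 0.3478 = 34.78 zinc
34.78 zinc × 2.985 = 103.8183 cobalt

103.82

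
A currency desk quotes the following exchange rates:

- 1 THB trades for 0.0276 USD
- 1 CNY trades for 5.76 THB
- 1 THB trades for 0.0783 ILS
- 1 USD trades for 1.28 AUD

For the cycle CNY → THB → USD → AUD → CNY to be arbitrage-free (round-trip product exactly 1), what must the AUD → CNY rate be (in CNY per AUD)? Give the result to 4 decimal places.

4.9143

Known legs of the cycle: 5.76 × 0.0276 × 1.28 = 0.20348928
For no arbitrage the full-cycle product must be 1, so the missing rate is 1 / 0.20348928 ≈ 4.914264.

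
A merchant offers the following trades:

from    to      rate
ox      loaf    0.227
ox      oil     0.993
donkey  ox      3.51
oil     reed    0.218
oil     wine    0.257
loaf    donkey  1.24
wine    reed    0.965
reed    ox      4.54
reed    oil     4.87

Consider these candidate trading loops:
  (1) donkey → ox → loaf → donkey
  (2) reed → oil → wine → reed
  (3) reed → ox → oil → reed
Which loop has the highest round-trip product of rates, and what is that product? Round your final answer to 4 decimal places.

(1) 3.51 × 0.227 × 1.24 = 0.98799
(2) 4.87 × 0.257 × 0.965 = 1.20778
(3) 4.54 × 0.993 × 0.218 = 0.98279
Highest is cycle (2) at 1.2078 (>1, arbitrage).

1.2078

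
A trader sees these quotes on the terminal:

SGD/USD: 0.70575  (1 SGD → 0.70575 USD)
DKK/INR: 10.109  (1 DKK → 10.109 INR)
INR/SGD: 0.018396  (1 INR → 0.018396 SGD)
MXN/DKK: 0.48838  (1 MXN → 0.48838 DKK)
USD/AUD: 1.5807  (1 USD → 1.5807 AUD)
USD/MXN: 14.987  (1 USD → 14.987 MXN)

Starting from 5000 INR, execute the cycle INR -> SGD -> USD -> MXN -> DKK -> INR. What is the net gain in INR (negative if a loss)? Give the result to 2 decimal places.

5000 INR × 0.018396 = 91.98 SGD
91.98 SGD × 0.70575 = 64.914885 USD
64.914885 USD × 14.987 = 972.879381495 MXN
972.879381495 MXN × 0.48838 = 475.1348323345281 DKK
475.1348323345281 DKK × 10.109 = 4803.1380200697445629 INR
Net change: 4803.1380200697445629 − 5000 = -196.8619799302554371 INR

-196.86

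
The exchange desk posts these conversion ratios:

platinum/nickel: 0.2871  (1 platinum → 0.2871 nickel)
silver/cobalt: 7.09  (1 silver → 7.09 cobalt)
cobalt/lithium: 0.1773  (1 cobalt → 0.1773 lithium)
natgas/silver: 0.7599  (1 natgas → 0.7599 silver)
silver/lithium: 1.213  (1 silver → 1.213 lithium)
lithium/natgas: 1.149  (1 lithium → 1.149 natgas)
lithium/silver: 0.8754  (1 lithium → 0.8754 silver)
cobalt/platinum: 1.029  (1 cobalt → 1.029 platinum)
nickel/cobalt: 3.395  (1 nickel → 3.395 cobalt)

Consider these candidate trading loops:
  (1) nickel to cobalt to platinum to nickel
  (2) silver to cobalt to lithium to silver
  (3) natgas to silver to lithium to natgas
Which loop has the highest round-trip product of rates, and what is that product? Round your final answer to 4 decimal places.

1.1004

(1) 3.395 × 1.029 × 0.2871 = 1.00297
(2) 7.09 × 0.1773 × 0.8754 = 1.10043
(3) 0.7599 × 1.213 × 1.149 = 1.05910
Highest is cycle (2) at 1.1004 (>1, arbitrage).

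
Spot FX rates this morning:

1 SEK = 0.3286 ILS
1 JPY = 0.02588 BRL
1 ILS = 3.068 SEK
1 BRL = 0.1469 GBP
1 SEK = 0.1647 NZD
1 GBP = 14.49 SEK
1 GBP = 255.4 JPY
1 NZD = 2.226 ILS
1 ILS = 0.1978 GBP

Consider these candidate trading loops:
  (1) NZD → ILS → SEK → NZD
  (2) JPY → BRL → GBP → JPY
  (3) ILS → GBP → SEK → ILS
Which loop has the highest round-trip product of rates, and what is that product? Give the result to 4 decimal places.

1.1248

(1) 2.226 × 3.068 × 0.1647 = 1.12480
(2) 0.02588 × 0.1469 × 255.4 = 0.97097
(3) 0.1978 × 14.49 × 0.3286 = 0.94181
Highest is cycle (1) at 1.1248 (>1, arbitrage).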